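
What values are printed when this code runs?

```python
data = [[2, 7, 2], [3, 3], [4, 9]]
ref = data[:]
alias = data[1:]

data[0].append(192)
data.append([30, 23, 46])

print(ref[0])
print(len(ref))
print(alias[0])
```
[2, 7, 2, 192]
3
[3, 3]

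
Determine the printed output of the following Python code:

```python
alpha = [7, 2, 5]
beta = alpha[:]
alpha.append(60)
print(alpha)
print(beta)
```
[7, 2, 5, 60]
[7, 2, 5]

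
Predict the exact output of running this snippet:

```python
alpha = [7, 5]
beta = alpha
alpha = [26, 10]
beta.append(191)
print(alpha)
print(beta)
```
[26, 10]
[7, 5, 191]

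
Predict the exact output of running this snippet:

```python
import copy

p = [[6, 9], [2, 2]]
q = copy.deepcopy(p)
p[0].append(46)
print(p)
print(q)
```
[[6, 9, 46], [2, 2]]
[[6, 9], [2, 2]]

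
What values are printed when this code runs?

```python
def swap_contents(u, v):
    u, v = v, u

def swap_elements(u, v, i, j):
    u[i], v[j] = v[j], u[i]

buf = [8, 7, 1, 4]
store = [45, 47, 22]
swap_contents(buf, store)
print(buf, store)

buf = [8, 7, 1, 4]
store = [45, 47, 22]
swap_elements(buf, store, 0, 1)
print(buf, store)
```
[8, 7, 1, 4] [45, 47, 22]
[47, 7, 1, 4] [45, 8, 22]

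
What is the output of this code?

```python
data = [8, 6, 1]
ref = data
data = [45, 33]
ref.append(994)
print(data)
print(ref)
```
[45, 33]
[8, 6, 1, 994]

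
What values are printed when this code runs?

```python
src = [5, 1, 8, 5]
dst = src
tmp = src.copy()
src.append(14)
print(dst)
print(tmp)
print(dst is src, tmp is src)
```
[5, 1, 8, 5, 14]
[5, 1, 8, 5]
True False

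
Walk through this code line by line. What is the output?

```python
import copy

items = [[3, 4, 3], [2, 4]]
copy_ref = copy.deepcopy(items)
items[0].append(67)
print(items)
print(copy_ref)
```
[[3, 4, 3, 67], [2, 4]]
[[3, 4, 3], [2, 4]]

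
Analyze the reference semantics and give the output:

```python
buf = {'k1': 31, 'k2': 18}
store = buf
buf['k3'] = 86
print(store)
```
{'k1': 31, 'k2': 18, 'k3': 86}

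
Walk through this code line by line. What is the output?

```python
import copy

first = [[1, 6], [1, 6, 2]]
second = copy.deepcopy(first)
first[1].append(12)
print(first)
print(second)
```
[[1, 6], [1, 6, 2, 12]]
[[1, 6], [1, 6, 2]]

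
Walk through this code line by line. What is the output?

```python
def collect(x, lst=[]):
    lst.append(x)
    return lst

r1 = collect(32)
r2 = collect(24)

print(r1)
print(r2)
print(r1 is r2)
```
[32, 24]
[32, 24]
True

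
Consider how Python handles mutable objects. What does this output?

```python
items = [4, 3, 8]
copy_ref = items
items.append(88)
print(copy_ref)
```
[4, 3, 8, 88]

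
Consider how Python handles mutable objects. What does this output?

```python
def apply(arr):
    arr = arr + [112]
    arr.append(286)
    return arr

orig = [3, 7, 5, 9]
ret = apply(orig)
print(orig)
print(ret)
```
[3, 7, 5, 9]
[3, 7, 5, 9, 112, 286]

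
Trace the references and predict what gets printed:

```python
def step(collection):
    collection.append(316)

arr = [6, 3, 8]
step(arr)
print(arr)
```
[6, 3, 8, 316]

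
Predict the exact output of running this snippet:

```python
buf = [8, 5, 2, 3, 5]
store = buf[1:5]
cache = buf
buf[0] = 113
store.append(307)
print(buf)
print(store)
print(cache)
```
[113, 5, 2, 3, 5]
[5, 2, 3, 5, 307]
[113, 5, 2, 3, 5]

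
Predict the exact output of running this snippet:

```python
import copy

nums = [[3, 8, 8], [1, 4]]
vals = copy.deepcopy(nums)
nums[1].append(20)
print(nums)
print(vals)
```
[[3, 8, 8], [1, 4, 20]]
[[3, 8, 8], [1, 4]]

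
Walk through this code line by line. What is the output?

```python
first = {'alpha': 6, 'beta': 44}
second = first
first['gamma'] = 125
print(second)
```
{'alpha': 6, 'beta': 44, 'gamma': 125}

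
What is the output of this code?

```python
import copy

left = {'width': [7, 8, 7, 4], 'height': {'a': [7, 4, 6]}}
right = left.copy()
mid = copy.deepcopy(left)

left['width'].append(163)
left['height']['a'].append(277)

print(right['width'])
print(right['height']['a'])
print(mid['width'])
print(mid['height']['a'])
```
[7, 8, 7, 4, 163]
[7, 4, 6, 277]
[7, 8, 7, 4]
[7, 4, 6]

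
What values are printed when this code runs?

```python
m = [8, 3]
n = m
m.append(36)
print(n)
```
[8, 3, 36]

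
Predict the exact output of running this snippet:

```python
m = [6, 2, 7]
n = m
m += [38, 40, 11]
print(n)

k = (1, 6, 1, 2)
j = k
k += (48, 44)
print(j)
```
[6, 2, 7, 38, 40, 11]
(1, 6, 1, 2)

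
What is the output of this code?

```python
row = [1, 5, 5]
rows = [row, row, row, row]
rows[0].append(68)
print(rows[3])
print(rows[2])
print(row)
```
[1, 5, 5, 68]
[1, 5, 5, 68]
[1, 5, 5, 68]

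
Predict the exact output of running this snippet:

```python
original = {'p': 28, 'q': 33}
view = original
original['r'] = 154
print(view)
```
{'p': 28, 'q': 33, 'r': 154}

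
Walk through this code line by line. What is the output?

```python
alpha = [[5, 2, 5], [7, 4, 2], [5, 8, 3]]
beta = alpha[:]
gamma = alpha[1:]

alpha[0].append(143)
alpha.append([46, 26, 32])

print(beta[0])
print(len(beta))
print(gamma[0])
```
[5, 2, 5, 143]
3
[7, 4, 2]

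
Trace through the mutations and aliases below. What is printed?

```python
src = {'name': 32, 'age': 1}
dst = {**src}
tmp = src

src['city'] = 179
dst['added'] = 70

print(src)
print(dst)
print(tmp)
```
{'name': 32, 'age': 1, 'city': 179}
{'name': 32, 'age': 1, 'added': 70}
{'name': 32, 'age': 1, 'city': 179}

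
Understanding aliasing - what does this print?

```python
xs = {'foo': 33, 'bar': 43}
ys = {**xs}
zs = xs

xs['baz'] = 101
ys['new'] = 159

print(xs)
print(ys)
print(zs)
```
{'foo': 33, 'bar': 43, 'baz': 101}
{'foo': 33, 'bar': 43, 'new': 159}
{'foo': 33, 'bar': 43, 'baz': 101}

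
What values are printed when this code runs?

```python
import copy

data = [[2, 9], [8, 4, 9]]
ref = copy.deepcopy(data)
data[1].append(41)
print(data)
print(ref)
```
[[2, 9], [8, 4, 9, 41]]
[[2, 9], [8, 4, 9]]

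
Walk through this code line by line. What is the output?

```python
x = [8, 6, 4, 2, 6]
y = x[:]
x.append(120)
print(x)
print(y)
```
[8, 6, 4, 2, 6, 120]
[8, 6, 4, 2, 6]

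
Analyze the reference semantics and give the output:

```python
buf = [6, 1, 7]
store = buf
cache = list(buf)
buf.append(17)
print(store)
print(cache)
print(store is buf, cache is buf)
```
[6, 1, 7, 17]
[6, 1, 7]
True False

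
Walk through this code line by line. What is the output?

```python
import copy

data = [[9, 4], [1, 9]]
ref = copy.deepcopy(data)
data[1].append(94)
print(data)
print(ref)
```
[[9, 4], [1, 9, 94]]
[[9, 4], [1, 9]]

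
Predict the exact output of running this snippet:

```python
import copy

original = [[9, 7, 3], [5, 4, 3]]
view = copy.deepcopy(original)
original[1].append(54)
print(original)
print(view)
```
[[9, 7, 3], [5, 4, 3, 54]]
[[9, 7, 3], [5, 4, 3]]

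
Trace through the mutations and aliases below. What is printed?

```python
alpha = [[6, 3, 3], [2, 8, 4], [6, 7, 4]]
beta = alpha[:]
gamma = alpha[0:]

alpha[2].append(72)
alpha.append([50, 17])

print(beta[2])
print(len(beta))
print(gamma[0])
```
[6, 7, 4, 72]
3
[6, 3, 3]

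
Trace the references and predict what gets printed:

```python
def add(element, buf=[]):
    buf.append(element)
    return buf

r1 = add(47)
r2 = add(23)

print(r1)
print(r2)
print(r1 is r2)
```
[47, 23]
[47, 23]
True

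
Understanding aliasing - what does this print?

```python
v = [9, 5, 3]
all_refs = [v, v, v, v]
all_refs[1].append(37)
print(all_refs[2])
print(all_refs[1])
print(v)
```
[9, 5, 3, 37]
[9, 5, 3, 37]
[9, 5, 3, 37]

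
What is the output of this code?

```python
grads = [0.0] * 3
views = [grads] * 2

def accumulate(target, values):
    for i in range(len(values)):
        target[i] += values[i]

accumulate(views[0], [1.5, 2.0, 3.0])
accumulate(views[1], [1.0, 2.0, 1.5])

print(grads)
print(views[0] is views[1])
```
[2.5, 4.0, 4.5]
True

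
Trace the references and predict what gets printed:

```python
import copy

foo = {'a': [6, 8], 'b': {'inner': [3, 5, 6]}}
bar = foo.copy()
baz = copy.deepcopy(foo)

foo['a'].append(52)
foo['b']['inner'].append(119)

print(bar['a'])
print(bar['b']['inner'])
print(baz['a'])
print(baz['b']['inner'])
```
[6, 8, 52]
[3, 5, 6, 119]
[6, 8]
[3, 5, 6]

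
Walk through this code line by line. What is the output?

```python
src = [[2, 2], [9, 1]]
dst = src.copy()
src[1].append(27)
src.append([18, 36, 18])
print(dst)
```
[[2, 2], [9, 1, 27]]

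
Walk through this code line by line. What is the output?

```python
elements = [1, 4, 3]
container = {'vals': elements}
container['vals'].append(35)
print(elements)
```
[1, 4, 3, 35]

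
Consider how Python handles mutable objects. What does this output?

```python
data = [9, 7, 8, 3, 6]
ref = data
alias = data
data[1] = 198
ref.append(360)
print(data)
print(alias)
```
[9, 198, 8, 3, 6, 360]
[9, 198, 8, 3, 6, 360]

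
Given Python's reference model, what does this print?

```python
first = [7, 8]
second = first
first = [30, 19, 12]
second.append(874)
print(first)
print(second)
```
[30, 19, 12]
[7, 8, 874]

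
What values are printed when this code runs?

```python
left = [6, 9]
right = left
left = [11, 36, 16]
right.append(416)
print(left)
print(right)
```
[11, 36, 16]
[6, 9, 416]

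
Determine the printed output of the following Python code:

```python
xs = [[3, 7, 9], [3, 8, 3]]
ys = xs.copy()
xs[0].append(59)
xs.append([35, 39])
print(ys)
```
[[3, 7, 9, 59], [3, 8, 3]]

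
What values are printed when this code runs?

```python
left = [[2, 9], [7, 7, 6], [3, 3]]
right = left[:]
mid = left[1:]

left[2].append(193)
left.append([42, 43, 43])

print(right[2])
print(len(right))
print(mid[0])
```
[3, 3, 193]
3
[7, 7, 6]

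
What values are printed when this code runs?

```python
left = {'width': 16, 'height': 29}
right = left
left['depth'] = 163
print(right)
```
{'width': 16, 'height': 29, 'depth': 163}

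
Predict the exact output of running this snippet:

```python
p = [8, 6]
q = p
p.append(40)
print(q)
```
[8, 6, 40]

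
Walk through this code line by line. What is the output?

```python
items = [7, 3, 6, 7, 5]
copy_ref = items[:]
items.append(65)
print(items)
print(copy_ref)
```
[7, 3, 6, 7, 5, 65]
[7, 3, 6, 7, 5]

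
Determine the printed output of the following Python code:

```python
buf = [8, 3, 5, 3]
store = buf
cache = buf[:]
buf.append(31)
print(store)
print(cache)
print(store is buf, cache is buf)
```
[8, 3, 5, 3, 31]
[8, 3, 5, 3]
True False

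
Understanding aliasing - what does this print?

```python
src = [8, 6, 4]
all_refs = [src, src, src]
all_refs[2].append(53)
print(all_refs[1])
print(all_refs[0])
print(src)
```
[8, 6, 4, 53]
[8, 6, 4, 53]
[8, 6, 4, 53]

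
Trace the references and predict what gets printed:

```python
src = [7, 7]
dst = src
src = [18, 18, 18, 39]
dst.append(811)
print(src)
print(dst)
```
[18, 18, 18, 39]
[7, 7, 811]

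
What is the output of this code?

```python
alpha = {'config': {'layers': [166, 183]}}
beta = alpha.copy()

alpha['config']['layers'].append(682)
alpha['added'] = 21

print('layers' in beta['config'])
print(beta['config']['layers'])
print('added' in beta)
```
True
[166, 183, 682]
False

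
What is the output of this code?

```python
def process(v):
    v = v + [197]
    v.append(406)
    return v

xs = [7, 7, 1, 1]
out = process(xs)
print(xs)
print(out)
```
[7, 7, 1, 1]
[7, 7, 1, 1, 197, 406]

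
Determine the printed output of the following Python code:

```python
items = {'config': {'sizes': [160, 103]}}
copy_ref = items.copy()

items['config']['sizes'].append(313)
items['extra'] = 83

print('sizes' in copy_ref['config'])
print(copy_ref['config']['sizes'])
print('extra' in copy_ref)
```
True
[160, 103, 313]
False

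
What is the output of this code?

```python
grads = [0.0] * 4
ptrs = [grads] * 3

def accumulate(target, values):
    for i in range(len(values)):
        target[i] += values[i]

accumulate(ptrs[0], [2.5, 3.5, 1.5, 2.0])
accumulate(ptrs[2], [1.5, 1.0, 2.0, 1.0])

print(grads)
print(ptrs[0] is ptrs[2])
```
[4.0, 4.5, 3.5, 3.0]
True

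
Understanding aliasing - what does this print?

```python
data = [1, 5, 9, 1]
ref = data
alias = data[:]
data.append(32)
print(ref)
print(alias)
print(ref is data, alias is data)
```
[1, 5, 9, 1, 32]
[1, 5, 9, 1]
True False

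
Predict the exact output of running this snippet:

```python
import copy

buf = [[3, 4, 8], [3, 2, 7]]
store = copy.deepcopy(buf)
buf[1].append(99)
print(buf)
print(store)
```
[[3, 4, 8], [3, 2, 7, 99]]
[[3, 4, 8], [3, 2, 7]]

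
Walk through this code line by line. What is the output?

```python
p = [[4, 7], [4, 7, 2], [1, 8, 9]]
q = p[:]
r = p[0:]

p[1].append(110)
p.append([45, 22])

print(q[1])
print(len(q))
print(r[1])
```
[4, 7, 2, 110]
3
[4, 7, 2, 110]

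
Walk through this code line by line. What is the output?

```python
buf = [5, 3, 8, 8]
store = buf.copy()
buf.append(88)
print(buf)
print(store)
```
[5, 3, 8, 8, 88]
[5, 3, 8, 8]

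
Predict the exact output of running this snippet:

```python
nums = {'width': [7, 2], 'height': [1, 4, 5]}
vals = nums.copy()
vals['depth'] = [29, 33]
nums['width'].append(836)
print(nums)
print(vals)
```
{'width': [7, 2, 836], 'height': [1, 4, 5]}
{'width': [7, 2, 836], 'height': [1, 4, 5], 'depth': [29, 33]}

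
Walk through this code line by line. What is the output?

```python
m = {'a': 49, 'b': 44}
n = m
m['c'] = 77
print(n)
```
{'a': 49, 'b': 44, 'c': 77}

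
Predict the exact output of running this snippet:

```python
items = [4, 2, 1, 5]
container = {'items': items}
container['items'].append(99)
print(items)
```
[4, 2, 1, 5, 99]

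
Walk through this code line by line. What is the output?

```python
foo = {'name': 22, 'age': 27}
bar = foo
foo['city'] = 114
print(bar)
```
{'name': 22, 'age': 27, 'city': 114}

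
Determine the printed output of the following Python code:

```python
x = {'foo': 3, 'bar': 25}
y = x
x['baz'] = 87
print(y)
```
{'foo': 3, 'bar': 25, 'baz': 87}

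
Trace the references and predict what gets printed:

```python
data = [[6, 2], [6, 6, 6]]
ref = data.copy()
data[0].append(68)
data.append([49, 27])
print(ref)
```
[[6, 2, 68], [6, 6, 6]]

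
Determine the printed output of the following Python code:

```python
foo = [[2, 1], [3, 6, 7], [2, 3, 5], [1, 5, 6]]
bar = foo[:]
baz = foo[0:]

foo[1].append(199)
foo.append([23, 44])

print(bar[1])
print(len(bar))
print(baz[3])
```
[3, 6, 7, 199]
4
[1, 5, 6]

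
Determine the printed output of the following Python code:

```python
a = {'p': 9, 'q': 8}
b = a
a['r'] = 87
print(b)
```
{'p': 9, 'q': 8, 'r': 87}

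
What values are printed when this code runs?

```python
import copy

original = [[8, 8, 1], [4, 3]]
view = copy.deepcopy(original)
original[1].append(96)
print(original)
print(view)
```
[[8, 8, 1], [4, 3, 96]]
[[8, 8, 1], [4, 3]]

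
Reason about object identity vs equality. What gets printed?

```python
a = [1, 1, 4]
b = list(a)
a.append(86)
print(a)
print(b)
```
[1, 1, 4, 86]
[1, 1, 4]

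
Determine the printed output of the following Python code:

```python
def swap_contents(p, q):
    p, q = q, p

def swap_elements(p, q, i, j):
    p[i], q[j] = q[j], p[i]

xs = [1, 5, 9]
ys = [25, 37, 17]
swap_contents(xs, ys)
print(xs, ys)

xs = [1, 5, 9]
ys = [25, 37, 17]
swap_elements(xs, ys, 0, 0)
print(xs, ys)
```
[1, 5, 9] [25, 37, 17]
[25, 5, 9] [1, 37, 17]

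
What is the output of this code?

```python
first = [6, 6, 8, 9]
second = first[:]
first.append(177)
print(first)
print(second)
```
[6, 6, 8, 9, 177]
[6, 6, 8, 9]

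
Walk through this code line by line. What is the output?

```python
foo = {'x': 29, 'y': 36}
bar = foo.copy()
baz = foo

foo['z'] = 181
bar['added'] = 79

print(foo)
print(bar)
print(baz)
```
{'x': 29, 'y': 36, 'z': 181}
{'x': 29, 'y': 36, 'added': 79}
{'x': 29, 'y': 36, 'z': 181}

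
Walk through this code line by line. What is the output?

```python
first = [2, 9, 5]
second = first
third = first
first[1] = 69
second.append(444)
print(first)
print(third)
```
[2, 69, 5, 444]
[2, 69, 5, 444]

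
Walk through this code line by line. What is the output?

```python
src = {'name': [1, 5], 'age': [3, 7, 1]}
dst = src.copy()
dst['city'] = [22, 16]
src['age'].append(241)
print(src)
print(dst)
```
{'name': [1, 5], 'age': [3, 7, 1, 241]}
{'name': [1, 5], 'age': [3, 7, 1, 241], 'city': [22, 16]}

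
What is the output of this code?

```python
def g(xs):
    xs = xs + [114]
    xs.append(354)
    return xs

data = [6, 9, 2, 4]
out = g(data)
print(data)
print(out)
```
[6, 9, 2, 4]
[6, 9, 2, 4, 114, 354]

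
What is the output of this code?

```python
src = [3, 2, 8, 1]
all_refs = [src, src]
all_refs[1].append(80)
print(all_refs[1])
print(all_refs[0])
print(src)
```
[3, 2, 8, 1, 80]
[3, 2, 8, 1, 80]
[3, 2, 8, 1, 80]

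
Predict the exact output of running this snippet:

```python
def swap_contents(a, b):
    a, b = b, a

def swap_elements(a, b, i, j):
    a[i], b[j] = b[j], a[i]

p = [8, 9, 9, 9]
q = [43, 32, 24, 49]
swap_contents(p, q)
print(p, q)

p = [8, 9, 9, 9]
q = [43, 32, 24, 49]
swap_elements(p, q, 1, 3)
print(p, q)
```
[8, 9, 9, 9] [43, 32, 24, 49]
[8, 49, 9, 9] [43, 32, 24, 9]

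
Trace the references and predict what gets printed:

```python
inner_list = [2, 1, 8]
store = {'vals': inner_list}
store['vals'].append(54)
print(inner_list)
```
[2, 1, 8, 54]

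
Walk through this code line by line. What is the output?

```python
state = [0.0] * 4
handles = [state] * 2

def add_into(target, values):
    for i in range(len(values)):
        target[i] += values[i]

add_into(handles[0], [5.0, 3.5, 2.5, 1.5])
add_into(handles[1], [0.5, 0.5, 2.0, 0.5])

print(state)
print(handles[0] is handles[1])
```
[5.5, 4.0, 4.5, 2.0]
True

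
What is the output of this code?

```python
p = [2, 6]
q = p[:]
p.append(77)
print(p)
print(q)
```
[2, 6, 77]
[2, 6]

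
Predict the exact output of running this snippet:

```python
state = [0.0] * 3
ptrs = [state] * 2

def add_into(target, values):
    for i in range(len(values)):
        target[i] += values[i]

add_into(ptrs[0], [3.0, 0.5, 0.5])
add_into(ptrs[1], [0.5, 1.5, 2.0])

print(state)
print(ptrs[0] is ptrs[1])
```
[3.5, 2.0, 2.5]
True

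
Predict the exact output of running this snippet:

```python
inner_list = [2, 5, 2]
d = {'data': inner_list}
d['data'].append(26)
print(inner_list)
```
[2, 5, 2, 26]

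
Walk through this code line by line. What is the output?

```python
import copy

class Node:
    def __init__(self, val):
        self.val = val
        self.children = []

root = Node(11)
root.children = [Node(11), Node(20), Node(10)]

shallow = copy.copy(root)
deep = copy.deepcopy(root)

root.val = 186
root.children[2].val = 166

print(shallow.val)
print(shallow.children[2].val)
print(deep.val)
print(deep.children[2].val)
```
11
166
11
10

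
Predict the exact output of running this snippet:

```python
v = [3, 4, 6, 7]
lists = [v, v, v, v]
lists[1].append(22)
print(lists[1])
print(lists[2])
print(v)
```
[3, 4, 6, 7, 22]
[3, 4, 6, 7, 22]
[3, 4, 6, 7, 22]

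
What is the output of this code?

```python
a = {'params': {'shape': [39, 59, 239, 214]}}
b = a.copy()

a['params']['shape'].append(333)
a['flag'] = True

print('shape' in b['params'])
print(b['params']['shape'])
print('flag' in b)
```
True
[39, 59, 239, 214, 333]
False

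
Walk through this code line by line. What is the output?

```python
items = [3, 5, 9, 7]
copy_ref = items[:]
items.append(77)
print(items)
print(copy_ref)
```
[3, 5, 9, 7, 77]
[3, 5, 9, 7]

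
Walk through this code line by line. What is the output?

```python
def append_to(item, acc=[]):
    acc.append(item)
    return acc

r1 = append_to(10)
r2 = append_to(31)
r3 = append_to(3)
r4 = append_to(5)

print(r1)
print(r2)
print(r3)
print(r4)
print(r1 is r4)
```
[10, 31, 3, 5]
[10, 31, 3, 5]
[10, 31, 3, 5]
[10, 31, 3, 5]
True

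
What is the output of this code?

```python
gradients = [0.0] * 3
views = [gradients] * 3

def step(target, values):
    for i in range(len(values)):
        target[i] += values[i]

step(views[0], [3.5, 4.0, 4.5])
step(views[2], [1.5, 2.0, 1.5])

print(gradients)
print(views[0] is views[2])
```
[5.0, 6.0, 6.0]
True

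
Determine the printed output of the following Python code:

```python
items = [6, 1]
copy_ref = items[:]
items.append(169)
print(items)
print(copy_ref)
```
[6, 1, 169]
[6, 1]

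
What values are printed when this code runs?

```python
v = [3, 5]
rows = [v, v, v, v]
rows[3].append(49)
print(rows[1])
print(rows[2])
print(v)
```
[3, 5, 49]
[3, 5, 49]
[3, 5, 49]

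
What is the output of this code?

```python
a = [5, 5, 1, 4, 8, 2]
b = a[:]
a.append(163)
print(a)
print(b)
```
[5, 5, 1, 4, 8, 2, 163]
[5, 5, 1, 4, 8, 2]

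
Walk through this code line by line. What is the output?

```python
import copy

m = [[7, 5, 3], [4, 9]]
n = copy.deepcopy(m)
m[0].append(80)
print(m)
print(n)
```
[[7, 5, 3, 80], [4, 9]]
[[7, 5, 3], [4, 9]]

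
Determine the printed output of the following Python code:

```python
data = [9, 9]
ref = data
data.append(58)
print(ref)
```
[9, 9, 58]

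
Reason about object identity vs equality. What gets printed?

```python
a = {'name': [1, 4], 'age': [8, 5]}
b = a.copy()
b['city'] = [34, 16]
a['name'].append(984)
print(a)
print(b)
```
{'name': [1, 4, 984], 'age': [8, 5]}
{'name': [1, 4, 984], 'age': [8, 5], 'city': [34, 16]}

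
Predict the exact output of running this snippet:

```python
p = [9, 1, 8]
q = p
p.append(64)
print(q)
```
[9, 1, 8, 64]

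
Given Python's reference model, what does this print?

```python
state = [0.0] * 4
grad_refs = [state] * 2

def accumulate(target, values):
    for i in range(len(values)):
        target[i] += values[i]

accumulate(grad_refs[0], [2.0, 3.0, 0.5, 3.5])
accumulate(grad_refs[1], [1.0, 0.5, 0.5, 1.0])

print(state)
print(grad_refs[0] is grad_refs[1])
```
[3.0, 3.5, 1.0, 4.5]
True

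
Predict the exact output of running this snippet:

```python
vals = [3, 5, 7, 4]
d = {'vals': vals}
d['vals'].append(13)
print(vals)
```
[3, 5, 7, 4, 13]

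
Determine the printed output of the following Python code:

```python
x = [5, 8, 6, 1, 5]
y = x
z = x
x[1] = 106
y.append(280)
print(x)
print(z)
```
[5, 106, 6, 1, 5, 280]
[5, 106, 6, 1, 5, 280]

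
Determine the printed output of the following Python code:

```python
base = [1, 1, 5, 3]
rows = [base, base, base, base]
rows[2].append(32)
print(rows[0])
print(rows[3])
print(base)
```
[1, 1, 5, 3, 32]
[1, 1, 5, 3, 32]
[1, 1, 5, 3, 32]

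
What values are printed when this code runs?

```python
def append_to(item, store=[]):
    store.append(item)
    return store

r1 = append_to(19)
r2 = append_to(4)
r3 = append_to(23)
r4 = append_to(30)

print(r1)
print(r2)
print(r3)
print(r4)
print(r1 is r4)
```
[19, 4, 23, 30]
[19, 4, 23, 30]
[19, 4, 23, 30]
[19, 4, 23, 30]
True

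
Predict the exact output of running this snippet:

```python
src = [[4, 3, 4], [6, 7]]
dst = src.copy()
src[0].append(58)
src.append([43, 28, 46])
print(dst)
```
[[4, 3, 4, 58], [6, 7]]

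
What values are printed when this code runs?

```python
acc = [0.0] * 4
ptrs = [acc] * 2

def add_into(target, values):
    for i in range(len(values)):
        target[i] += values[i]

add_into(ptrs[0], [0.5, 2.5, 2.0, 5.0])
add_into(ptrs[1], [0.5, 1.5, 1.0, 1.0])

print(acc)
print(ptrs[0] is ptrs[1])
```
[1.0, 4.0, 3.0, 6.0]
True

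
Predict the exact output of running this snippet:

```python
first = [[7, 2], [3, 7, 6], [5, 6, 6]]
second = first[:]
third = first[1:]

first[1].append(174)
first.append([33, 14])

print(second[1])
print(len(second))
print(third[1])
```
[3, 7, 6, 174]
3
[5, 6, 6]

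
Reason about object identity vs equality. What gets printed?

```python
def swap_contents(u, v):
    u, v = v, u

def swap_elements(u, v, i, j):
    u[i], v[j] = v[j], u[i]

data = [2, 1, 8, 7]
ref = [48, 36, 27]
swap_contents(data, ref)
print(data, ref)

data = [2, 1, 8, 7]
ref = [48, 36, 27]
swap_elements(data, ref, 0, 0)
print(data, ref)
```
[2, 1, 8, 7] [48, 36, 27]
[48, 1, 8, 7] [2, 36, 27]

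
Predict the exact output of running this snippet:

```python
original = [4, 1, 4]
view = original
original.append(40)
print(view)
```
[4, 1, 4, 40]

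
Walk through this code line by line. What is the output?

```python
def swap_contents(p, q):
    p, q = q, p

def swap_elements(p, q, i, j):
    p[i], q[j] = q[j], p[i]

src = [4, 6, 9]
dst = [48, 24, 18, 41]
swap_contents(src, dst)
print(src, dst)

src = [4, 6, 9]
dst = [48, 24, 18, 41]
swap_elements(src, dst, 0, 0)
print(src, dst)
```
[4, 6, 9] [48, 24, 18, 41]
[48, 6, 9] [4, 24, 18, 41]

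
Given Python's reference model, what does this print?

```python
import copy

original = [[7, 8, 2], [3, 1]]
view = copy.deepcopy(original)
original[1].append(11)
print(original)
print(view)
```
[[7, 8, 2], [3, 1, 11]]
[[7, 8, 2], [3, 1]]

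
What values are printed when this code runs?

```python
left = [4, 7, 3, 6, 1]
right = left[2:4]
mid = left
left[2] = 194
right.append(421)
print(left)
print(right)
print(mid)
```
[4, 7, 194, 6, 1]
[3, 6, 421]
[4, 7, 194, 6, 1]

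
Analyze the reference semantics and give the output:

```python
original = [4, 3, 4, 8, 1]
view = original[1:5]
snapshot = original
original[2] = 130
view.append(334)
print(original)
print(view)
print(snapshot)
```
[4, 3, 130, 8, 1]
[3, 4, 8, 1, 334]
[4, 3, 130, 8, 1]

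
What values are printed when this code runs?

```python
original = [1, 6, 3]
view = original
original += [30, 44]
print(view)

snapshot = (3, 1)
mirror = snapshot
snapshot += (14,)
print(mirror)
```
[1, 6, 3, 30, 44]
(3, 1)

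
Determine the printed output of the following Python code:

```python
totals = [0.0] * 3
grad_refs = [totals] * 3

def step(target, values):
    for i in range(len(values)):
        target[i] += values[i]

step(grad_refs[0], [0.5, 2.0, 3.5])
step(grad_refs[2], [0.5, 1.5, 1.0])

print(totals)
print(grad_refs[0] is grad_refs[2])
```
[1.0, 3.5, 4.5]
True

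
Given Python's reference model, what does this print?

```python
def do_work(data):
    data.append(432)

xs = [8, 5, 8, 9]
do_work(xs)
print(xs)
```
[8, 5, 8, 9, 432]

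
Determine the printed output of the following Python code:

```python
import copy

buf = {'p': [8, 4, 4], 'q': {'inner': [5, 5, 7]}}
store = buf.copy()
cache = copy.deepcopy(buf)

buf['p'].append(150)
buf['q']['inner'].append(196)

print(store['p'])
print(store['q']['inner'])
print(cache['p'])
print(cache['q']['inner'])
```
[8, 4, 4, 150]
[5, 5, 7, 196]
[8, 4, 4]
[5, 5, 7]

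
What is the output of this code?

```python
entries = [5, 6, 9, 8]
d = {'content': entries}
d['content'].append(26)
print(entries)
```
[5, 6, 9, 8, 26]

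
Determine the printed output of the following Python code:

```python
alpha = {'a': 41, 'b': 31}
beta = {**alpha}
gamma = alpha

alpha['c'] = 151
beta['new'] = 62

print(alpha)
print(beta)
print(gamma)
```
{'a': 41, 'b': 31, 'c': 151}
{'a': 41, 'b': 31, 'new': 62}
{'a': 41, 'b': 31, 'c': 151}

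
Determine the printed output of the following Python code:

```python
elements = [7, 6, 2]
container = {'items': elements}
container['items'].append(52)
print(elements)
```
[7, 6, 2, 52]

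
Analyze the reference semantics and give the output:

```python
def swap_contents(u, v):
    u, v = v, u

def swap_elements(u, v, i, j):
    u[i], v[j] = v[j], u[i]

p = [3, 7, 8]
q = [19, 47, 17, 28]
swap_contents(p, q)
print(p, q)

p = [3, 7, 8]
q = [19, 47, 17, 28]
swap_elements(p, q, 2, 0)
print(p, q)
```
[3, 7, 8] [19, 47, 17, 28]
[3, 7, 19] [8, 47, 17, 28]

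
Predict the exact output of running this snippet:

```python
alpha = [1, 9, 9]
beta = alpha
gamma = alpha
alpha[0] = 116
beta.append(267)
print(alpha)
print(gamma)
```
[116, 9, 9, 267]
[116, 9, 9, 267]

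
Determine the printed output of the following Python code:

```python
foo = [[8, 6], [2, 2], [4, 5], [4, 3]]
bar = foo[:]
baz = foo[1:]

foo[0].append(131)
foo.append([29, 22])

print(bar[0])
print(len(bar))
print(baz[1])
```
[8, 6, 131]
4
[4, 5]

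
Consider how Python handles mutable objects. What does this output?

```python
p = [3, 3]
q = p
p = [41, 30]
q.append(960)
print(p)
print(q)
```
[41, 30]
[3, 3, 960]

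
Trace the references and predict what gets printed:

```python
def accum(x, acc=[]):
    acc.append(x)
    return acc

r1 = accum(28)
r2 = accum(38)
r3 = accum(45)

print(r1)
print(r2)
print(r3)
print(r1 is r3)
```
[28, 38, 45]
[28, 38, 45]
[28, 38, 45]
True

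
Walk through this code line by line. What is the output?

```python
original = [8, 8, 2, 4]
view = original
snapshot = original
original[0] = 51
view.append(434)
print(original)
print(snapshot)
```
[51, 8, 2, 4, 434]
[51, 8, 2, 4, 434]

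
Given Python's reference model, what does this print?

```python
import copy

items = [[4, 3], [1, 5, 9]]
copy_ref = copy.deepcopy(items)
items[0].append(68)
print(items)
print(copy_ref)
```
[[4, 3, 68], [1, 5, 9]]
[[4, 3], [1, 5, 9]]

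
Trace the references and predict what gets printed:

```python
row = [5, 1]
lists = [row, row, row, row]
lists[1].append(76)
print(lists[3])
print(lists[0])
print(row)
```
[5, 1, 76]
[5, 1, 76]
[5, 1, 76]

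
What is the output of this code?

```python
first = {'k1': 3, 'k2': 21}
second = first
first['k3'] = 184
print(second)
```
{'k1': 3, 'k2': 21, 'k3': 184}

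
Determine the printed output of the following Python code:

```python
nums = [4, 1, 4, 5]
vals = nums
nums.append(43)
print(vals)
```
[4, 1, 4, 5, 43]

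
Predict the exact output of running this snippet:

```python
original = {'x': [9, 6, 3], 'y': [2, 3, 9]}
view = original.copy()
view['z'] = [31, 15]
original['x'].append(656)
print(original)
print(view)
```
{'x': [9, 6, 3, 656], 'y': [2, 3, 9]}
{'x': [9, 6, 3, 656], 'y': [2, 3, 9], 'z': [31, 15]}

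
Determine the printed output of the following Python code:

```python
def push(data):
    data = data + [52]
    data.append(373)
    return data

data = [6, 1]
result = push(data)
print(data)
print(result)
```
[6, 1]
[6, 1, 52, 373]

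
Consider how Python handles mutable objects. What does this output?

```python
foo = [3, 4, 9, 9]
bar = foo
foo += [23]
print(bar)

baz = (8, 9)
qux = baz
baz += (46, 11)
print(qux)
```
[3, 4, 9, 9, 23]
(8, 9)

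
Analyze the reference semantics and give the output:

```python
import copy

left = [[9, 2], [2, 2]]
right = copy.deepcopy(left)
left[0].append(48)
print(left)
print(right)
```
[[9, 2, 48], [2, 2]]
[[9, 2], [2, 2]]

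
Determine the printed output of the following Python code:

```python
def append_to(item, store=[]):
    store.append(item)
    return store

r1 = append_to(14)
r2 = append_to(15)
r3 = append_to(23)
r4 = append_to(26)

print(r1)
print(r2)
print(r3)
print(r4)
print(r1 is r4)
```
[14, 15, 23, 26]
[14, 15, 23, 26]
[14, 15, 23, 26]
[14, 15, 23, 26]
True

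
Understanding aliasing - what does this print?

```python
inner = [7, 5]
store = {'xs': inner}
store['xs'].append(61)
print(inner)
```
[7, 5, 61]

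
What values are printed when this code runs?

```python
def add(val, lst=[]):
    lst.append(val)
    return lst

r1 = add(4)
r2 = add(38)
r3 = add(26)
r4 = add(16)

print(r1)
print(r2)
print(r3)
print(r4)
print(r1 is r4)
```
[4, 38, 26, 16]
[4, 38, 26, 16]
[4, 38, 26, 16]
[4, 38, 26, 16]
True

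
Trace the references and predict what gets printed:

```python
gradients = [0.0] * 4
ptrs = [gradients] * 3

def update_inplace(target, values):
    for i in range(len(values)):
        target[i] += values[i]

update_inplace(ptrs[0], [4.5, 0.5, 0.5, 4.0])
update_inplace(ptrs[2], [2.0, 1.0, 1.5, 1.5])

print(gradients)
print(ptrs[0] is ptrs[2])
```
[6.5, 1.5, 2.0, 5.5]
True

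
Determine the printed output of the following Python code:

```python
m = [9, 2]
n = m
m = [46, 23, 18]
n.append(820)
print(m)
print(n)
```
[46, 23, 18]
[9, 2, 820]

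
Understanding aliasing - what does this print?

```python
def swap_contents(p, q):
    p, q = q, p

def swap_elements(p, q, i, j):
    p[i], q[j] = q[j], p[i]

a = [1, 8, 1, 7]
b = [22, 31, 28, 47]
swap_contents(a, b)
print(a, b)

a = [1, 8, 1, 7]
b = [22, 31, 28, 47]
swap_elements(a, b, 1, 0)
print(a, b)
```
[1, 8, 1, 7] [22, 31, 28, 47]
[1, 22, 1, 7] [8, 31, 28, 47]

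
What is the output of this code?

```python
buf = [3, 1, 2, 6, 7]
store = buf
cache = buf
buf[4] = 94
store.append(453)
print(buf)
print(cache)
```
[3, 1, 2, 6, 94, 453]
[3, 1, 2, 6, 94, 453]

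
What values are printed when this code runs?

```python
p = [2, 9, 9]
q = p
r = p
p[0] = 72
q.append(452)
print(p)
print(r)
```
[72, 9, 9, 452]
[72, 9, 9, 452]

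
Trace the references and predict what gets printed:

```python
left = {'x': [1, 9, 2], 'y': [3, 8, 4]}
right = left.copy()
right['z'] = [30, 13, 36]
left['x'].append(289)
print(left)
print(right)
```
{'x': [1, 9, 2, 289], 'y': [3, 8, 4]}
{'x': [1, 9, 2, 289], 'y': [3, 8, 4], 'z': [30, 13, 36]}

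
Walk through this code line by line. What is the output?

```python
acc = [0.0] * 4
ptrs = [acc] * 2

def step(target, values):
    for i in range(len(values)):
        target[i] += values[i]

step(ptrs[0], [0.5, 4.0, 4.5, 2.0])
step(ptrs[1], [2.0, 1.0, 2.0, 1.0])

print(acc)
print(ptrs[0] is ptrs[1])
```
[2.5, 5.0, 6.5, 3.0]
True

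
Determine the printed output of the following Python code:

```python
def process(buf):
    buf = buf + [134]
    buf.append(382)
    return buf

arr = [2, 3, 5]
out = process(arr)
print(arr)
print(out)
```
[2, 3, 5]
[2, 3, 5, 134, 382]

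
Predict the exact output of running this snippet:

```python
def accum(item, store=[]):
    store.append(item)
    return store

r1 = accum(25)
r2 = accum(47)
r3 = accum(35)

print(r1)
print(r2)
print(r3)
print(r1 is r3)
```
[25, 47, 35]
[25, 47, 35]
[25, 47, 35]
True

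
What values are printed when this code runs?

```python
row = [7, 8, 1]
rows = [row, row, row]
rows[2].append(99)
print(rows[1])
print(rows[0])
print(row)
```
[7, 8, 1, 99]
[7, 8, 1, 99]
[7, 8, 1, 99]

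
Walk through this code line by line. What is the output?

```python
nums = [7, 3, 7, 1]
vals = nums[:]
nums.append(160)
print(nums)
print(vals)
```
[7, 3, 7, 1, 160]
[7, 3, 7, 1]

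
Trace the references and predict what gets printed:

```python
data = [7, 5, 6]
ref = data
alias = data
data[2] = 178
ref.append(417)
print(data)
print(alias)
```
[7, 5, 178, 417]
[7, 5, 178, 417]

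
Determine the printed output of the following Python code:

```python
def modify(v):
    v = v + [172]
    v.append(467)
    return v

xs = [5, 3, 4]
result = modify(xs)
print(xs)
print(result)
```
[5, 3, 4]
[5, 3, 4, 172, 467]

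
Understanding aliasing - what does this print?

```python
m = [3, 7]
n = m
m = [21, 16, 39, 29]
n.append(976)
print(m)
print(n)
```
[21, 16, 39, 29]
[3, 7, 976]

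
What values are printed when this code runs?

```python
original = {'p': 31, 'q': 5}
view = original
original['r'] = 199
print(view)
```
{'p': 31, 'q': 5, 'r': 199}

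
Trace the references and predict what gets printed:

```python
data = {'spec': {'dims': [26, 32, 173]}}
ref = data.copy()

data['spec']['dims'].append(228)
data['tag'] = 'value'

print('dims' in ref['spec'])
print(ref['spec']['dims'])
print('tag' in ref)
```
True
[26, 32, 173, 228]
False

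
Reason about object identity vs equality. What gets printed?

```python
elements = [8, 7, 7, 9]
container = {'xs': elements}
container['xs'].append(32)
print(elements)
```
[8, 7, 7, 9, 32]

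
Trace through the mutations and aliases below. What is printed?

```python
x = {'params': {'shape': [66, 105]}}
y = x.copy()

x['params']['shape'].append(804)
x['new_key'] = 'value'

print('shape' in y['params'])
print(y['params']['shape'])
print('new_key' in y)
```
True
[66, 105, 804]
False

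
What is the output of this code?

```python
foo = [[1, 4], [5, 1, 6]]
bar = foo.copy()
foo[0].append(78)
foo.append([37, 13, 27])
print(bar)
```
[[1, 4, 78], [5, 1, 6]]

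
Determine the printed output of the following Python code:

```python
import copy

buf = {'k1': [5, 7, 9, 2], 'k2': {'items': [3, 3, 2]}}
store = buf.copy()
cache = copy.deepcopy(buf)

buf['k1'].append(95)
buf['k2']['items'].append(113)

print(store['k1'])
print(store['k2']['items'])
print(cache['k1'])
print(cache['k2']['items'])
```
[5, 7, 9, 2, 95]
[3, 3, 2, 113]
[5, 7, 9, 2]
[3, 3, 2]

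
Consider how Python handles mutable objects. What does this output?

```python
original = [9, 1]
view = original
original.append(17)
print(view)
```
[9, 1, 17]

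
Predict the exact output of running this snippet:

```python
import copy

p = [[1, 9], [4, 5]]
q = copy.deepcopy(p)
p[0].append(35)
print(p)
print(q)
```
[[1, 9, 35], [4, 5]]
[[1, 9], [4, 5]]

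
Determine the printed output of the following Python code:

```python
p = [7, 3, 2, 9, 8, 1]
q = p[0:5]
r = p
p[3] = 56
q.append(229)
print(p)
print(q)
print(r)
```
[7, 3, 2, 56, 8, 1]
[7, 3, 2, 9, 8, 229]
[7, 3, 2, 56, 8, 1]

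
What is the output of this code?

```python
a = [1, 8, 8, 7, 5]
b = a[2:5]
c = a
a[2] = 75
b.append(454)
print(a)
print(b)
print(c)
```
[1, 8, 75, 7, 5]
[8, 7, 5, 454]
[1, 8, 75, 7, 5]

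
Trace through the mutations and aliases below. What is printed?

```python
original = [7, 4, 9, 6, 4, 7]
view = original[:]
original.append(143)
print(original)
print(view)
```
[7, 4, 9, 6, 4, 7, 143]
[7, 4, 9, 6, 4, 7]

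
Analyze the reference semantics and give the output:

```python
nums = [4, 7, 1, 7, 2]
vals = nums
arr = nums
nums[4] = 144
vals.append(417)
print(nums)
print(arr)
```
[4, 7, 1, 7, 144, 417]
[4, 7, 1, 7, 144, 417]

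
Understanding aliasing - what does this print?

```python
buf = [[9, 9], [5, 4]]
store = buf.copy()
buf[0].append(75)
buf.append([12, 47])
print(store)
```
[[9, 9, 75], [5, 4]]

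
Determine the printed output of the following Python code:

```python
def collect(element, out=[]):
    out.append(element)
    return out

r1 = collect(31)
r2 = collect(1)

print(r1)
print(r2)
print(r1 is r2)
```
[31, 1]
[31, 1]
True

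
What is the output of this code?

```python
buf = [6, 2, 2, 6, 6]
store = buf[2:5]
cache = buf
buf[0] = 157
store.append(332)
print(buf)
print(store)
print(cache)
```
[157, 2, 2, 6, 6]
[2, 6, 6, 332]
[157, 2, 2, 6, 6]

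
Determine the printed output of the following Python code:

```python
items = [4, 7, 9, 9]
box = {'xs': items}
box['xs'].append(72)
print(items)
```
[4, 7, 9, 9, 72]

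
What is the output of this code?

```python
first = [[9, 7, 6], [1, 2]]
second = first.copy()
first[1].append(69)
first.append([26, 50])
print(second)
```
[[9, 7, 6], [1, 2, 69]]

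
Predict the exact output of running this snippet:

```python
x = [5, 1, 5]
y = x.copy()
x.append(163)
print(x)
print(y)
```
[5, 1, 5, 163]
[5, 1, 5]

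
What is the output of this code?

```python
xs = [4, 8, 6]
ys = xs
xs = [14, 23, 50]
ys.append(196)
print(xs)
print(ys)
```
[14, 23, 50]
[4, 8, 6, 196]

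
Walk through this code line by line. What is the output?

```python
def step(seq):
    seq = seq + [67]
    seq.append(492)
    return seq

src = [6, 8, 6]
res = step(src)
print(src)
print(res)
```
[6, 8, 6]
[6, 8, 6, 67, 492]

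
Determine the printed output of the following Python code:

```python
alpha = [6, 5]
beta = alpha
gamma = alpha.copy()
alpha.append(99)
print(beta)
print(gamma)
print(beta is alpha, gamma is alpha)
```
[6, 5, 99]
[6, 5]
True False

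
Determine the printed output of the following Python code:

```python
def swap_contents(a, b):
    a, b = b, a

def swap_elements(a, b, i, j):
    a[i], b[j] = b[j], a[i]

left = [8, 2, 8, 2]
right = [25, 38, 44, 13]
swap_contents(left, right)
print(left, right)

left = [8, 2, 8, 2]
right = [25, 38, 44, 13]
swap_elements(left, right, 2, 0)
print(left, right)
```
[8, 2, 8, 2] [25, 38, 44, 13]
[8, 2, 25, 2] [8, 38, 44, 13]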